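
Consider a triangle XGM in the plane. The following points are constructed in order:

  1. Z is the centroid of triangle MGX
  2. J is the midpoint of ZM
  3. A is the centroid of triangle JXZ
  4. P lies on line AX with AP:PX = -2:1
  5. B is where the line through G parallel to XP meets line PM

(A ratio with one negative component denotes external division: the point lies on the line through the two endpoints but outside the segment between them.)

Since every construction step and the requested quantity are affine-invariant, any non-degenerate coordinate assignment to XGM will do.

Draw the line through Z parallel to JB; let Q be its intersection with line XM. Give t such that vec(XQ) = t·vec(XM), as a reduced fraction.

Work in coordinates with X = (0, 0), G = (1, 0), M = (0, 1).
1. Z is the centroid of triangle MGX ⇒ Z = (1/3, 1/3)
2. J is the midpoint of ZM ⇒ J = (1/6, 2/3)
3. A is the centroid of triangle JXZ ⇒ A = (1/6, 1/3)
4. P lies on line AX with AP:PX = -2:1 ⇒ P = (-1/6, -1/3)
5. B is where the line through G parallel to XP meets line PM ⇒ B = (-1/2, -3)
through Z parallel to JB: direction (-2/3, -11/3); meets XM at Q = (0, -3/2)
Q = X + t·(M−X) with t = -3/2

t = -3/2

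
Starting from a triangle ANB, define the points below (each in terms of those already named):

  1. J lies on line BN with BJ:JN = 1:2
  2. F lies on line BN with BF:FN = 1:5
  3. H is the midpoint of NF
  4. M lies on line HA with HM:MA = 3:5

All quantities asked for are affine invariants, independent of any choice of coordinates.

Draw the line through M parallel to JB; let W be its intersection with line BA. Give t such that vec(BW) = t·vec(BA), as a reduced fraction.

t = 3/8

Set A = (0, 0), N = (1, 0), B = (0, 1); any affine frame gives the same invariant.
1. J lies on line BN with BJ:JN = 1:2 ⇒ J = (1/3, 2/3)
2. F lies on line BN with BF:FN = 1:5 ⇒ F = (1/6, 5/6)
3. H is the midpoint of NF ⇒ H = (7/12, 5/12)
4. M lies on line HA with HM:MA = 3:5 ⇒ M = (35/96, 25/96)
through M parallel to JB: direction (-1/3, 1/3); meets BA at W = (0, 5/8)
W = B + t·(A−B) with t = 3/8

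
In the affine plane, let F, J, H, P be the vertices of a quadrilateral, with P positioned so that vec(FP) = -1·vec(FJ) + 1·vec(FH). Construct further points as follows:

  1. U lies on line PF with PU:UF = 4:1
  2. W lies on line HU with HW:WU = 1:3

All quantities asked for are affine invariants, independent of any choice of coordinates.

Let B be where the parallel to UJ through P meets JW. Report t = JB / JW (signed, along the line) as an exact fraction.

t = 16/15

Set F = (0, 0), J = (1, 0), H = (0, 1), P = (-1, 1); any affine frame gives the same invariant.
1. U lies on line PF with PU:UF = 4:1 ⇒ U = (-1/5, 1/5)
2. W lies on line HU with HW:WU = 1:3 ⇒ W = (-1/20, 4/5)
through P parallel to UJ: direction (6/5, -1/5); meets JW at B = (-3/25, 64/75)
B = J + t·(W−J) with t = 16/15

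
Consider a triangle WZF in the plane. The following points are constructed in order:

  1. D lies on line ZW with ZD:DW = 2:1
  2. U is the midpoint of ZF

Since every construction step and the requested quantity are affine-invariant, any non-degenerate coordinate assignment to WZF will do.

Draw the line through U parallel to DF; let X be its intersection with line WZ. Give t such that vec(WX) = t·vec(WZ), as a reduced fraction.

Work in coordinates with W = (0, 0), Z = (1, 0), F = (0, 1).
1. D lies on line ZW with ZD:DW = 2:1 ⇒ D = (1/3, 0)
2. U is the midpoint of ZF ⇒ U = (1/2, 1/2)
through U parallel to DF: direction (-1/3, 1); meets WZ at X = (2/3, 0)
X = W + t·(Z−W) with t = 2/3

t = 2/3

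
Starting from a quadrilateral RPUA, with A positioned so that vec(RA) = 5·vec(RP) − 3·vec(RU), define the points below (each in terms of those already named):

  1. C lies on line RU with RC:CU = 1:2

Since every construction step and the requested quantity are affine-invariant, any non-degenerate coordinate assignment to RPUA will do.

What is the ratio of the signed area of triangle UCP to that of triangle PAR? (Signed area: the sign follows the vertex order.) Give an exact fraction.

Work in coordinates with R = (0, 0), P = (1, 0), U = (0, 1), A = (5, -3).
1. C lies on line RU with RC:CU = 1:2 ⇒ C = (0, 1/3)
2·[UCP] = 2/3, 2·[PAR] = -3
[UCP]:[PAR] = 2/3:-3 = -2/9

[UCP]:[PAR] = -2/9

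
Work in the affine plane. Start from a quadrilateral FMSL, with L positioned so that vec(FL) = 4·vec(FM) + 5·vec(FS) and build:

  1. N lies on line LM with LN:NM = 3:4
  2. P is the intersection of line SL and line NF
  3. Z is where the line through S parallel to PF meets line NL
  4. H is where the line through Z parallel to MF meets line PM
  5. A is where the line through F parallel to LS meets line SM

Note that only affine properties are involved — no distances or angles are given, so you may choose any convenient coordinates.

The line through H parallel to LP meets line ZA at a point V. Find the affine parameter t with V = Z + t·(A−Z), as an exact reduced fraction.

t = 117/86

Choose coordinates F = (0, 0), M = (1, 0), S = (0, 1), L = (4, 5).
1. N lies on line LM with LN:NM = 3:4 ⇒ N = (19/7, 20/7)
2. P is the intersection of line SL and line NF ⇒ P = (19, 20)
3. Z is where the line through S parallel to PF meets line NL ⇒ Z = (152/35, 39/7)
4. H is where the line through Z parallel to MF meets line PM ⇒ H = (421/70, 39/7)
5. A is where the line through F parallel to LS meets line SM ⇒ A = (1/2, 1/2)
through H parallel to LP: direction (15, 15); meets ZA at V = (-5329/6020, -1599/1204)
V = Z + t·(A−Z) with t = 117/86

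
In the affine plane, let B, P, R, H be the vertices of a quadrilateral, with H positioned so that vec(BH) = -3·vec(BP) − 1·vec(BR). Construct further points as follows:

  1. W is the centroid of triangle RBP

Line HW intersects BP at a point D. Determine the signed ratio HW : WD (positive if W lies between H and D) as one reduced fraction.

HW:WD = -4

Set B = (0, 0), P = (1, 0), R = (0, 1), H = (-3, -1); any affine frame gives the same invariant.
1. W is the centroid of triangle RBP ⇒ W = (1/3, 1/3)
line HW meets BP at D = (-1/2, 0)
W = H + t·(D−H) with t = 4/3, so HW:WD = 4/3:-1/3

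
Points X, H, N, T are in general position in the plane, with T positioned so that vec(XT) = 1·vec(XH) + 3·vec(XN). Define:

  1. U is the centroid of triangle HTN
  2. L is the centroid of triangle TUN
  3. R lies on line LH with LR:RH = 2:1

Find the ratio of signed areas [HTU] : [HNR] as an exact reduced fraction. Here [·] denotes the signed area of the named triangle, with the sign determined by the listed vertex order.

Set X = (0, 0), H = (1, 0), N = (0, 1), T = (1, 3); any affine frame gives the same invariant.
1. U is the centroid of triangle HTN ⇒ U = (2/3, 4/3)
2. L is the centroid of triangle TUN ⇒ L = (5/9, 16/9)
3. R lies on line LH with LR:RH = 2:1 ⇒ R = (23/27, 16/27)
2·[HTU] = 1, 2·[HNR] = -4/9
[HTU]:[HNR] = 1:-4/9 = -9/4

[HTU]:[HNR] = -9/4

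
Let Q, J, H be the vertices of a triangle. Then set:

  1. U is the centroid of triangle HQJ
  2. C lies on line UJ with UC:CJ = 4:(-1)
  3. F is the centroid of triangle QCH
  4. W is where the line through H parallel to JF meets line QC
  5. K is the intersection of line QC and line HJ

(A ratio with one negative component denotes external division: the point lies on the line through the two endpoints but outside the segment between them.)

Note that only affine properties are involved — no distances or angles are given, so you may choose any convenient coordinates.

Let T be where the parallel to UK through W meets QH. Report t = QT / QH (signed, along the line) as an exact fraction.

t = 80/69

Work in coordinates with Q = (0, 0), J = (1, 0), H = (0, 1).
1. U is the centroid of triangle HQJ ⇒ U = (1/3, 1/3)
2. C lies on line UJ with UC:CJ = 4:(-1) ⇒ C = (11/9, -1/9)
3. F is the centroid of triangle QCH ⇒ F = (11/27, 8/27)
4. W is where the line through H parallel to JF meets line QC ⇒ W = (22/9, -2/9)
5. K is the intersection of line QC and line HJ ⇒ K = (11/10, -1/10)
through W parallel to UK: direction (23/30, -13/30); meets QH at T = (0, 80/69)
T = Q + t·(H−Q) with t = 80/69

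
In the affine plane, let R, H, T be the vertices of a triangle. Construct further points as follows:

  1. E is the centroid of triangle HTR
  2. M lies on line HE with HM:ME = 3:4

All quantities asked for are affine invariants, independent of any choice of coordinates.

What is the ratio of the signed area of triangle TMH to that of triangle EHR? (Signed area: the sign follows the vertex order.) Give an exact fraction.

[TMH]:[EHR] = -3/7

Assign R = (0, 0), H = (1, 0), T = (0, 1) — the answer is frame-independent, so this choice is without loss of generality.
1. E is the centroid of triangle HTR ⇒ E = (1/3, 1/3)
2. M lies on line HE with HM:ME = 3:4 ⇒ M = (5/7, 1/7)
2·[TMH] = 1/7, 2·[EHR] = -1/3
[TMH]:[EHR] = 1/7:-1/3 = -3/7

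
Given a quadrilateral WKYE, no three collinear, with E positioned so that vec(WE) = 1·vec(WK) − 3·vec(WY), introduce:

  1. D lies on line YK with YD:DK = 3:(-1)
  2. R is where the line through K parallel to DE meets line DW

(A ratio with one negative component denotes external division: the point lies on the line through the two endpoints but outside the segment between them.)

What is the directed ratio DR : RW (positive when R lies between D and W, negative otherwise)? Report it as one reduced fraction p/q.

Set W = (0, 0), K = (1, 0), Y = (0, 1), E = (1, -3); any affine frame gives the same invariant.
1. D lies on line YK with YD:DK = 3:(-1) ⇒ D = (3/2, -1/2)
2. R is where the line through K parallel to DE meets line DW ⇒ R = (15/16, -5/16)
R = D + t·(W−D) with t = 3/8, so DR:RW = t:(1−t) = 3/8:5/8

DR:RW = 3/5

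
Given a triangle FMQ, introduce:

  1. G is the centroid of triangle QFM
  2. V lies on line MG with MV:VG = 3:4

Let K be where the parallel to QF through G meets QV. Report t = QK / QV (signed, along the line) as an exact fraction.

Assign F = (0, 0), M = (1, 0), Q = (0, 1) — the answer is frame-independent, so this choice is without loss of generality.
1. G is the centroid of triangle QFM ⇒ G = (1/3, 1/3)
2. V lies on line MG with MV:VG = 3:4 ⇒ V = (5/7, 1/7)
through G parallel to QF: direction (0, -1); meets QV at K = (1/3, 3/5)
K = Q + t·(V−Q) with t = 7/15

t = 7/15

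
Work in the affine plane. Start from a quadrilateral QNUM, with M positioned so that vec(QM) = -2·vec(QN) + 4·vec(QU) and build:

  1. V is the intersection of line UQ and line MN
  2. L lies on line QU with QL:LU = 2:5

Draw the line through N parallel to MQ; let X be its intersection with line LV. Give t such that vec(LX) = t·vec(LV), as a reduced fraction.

t = 18/11

Set Q = (0, 0), N = (1, 0), U = (0, 1), M = (-2, 4); any affine frame gives the same invariant.
1. V is the intersection of line UQ and line MN ⇒ V = (0, 4/3)
2. L lies on line QU with QL:LU = 2:5 ⇒ L = (0, 2/7)
through N parallel to MQ: direction (2, -4); meets LV at X = (0, 2)
X = L + t·(V−L) with t = 18/11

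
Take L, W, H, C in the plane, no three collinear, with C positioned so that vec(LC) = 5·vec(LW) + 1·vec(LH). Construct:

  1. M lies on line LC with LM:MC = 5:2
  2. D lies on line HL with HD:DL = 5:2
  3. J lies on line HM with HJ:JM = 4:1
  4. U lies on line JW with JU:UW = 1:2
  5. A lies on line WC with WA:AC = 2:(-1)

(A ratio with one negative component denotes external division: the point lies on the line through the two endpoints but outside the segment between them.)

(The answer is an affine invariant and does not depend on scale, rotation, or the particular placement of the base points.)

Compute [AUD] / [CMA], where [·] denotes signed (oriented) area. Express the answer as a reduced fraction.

Set L = (0, 0), W = (1, 0), H = (0, 1), C = (5, 1); any affine frame gives the same invariant.
1. M lies on line LC with LM:MC = 5:2 ⇒ M = (25/7, 5/7)
2. D lies on line HL with HD:DL = 5:2 ⇒ D = (0, 2/7)
3. J lies on line HM with HJ:JM = 4:1 ⇒ J = (20/7, 27/35)
4. U lies on line JW with JU:UW = 1:2 ⇒ U = (47/21, 18/35)
5. A lies on line WC with WA:AC = 2:(-1) ⇒ A = (9, 2)
2·[AUD] = -436/245, 2·[CMA] = -2/7
[AUD]:[CMA] = -436/245:-2/7 = 218/35

[AUD]:[CMA] = 218/35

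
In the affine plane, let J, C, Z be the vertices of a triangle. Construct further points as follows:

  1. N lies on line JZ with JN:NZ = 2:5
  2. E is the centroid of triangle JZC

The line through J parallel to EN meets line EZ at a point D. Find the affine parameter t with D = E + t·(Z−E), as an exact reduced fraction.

Assign J = (0, 0), C = (1, 0), Z = (0, 1) — the answer is frame-independent, so this choice is without loss of generality.
1. N lies on line JZ with JN:NZ = 2:5 ⇒ N = (0, 2/7)
2. E is the centroid of triangle JZC ⇒ E = (1/3, 1/3)
through J parallel to EN: direction (-1/3, -1/21); meets EZ at D = (7/15, 1/15)
D = E + t·(Z−E) with t = -2/5

t = -2/5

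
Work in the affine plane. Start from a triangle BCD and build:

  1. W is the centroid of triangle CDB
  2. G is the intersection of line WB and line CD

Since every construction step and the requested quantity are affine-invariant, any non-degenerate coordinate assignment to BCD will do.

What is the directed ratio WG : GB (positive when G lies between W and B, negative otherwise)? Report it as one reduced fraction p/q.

WG:GB = -1/3

Work in coordinates with B = (0, 0), C = (1, 0), D = (0, 1).
1. W is the centroid of triangle CDB ⇒ W = (1/3, 1/3)
2. G is the intersection of line WB and line CD ⇒ G = (1/2, 1/2)
G = W + t·(B−W) with t = -1/2, so WG:GB = t:(1−t) = -1/2:3/2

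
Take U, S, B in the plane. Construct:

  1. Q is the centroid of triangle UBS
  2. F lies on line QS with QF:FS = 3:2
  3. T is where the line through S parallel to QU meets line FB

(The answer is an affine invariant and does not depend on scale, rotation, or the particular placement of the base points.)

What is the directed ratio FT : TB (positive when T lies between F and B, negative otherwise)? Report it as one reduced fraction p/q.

FT:TB = -1/5

Set U = (0, 0), S = (1, 0), B = (0, 1); any affine frame gives the same invariant.
1. Q is the centroid of triangle UBS ⇒ Q = (1/3, 1/3)
2. F lies on line QS with QF:FS = 3:2 ⇒ F = (11/15, 2/15)
3. T is where the line through S parallel to QU meets line FB ⇒ T = (11/12, -1/12)
T = F + t·(B−F) with t = -1/4, so FT:TB = t:(1−t) = -1/4:5/4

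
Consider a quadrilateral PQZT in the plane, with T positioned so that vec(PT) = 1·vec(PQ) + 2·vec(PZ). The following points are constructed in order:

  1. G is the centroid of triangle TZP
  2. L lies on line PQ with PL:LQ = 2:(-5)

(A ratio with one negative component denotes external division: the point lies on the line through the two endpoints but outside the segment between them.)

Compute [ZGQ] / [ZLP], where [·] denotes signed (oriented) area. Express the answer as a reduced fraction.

Choose coordinates P = (0, 0), Q = (1, 0), Z = (0, 1), T = (1, 2).
1. G is the centroid of triangle TZP ⇒ G = (1/3, 1)
2. L lies on line PQ with PL:LQ = 2:(-5) ⇒ L = (-2/3, 0)
2·[ZGQ] = -1/3, 2·[ZLP] = 2/3
[ZGQ]:[ZLP] = -1/3:2/3 = -1/2

[ZGQ]:[ZLP] = -1/2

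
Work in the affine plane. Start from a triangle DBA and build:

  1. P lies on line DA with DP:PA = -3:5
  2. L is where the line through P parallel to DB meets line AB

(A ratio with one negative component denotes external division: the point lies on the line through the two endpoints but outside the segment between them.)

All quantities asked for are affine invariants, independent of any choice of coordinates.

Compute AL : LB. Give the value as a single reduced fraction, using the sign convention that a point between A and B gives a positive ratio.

Assign D = (0, 0), B = (1, 0), A = (0, 1) — the answer is frame-independent, so this choice is without loss of generality.
1. P lies on line DA with DP:PA = -3:5 ⇒ P = (0, -3/2)
2. L is where the line through P parallel to DB meets line AB ⇒ L = (5/2, -3/2)
L = A + t·(B−A) with t = 5/2, so AL:LB = t:(1−t) = 5/2:-3/2

AL:LB = -5/3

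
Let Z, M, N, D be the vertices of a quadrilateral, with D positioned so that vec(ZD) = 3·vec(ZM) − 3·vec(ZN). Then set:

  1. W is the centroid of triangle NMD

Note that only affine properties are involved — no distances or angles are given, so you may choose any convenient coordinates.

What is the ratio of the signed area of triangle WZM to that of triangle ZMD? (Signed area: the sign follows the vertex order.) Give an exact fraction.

[WZM]:[ZMD] = 2/9

Work in coordinates with Z = (0, 0), M = (1, 0), N = (0, 1), D = (3, -3).
1. W is the centroid of triangle NMD ⇒ W = (4/3, -2/3)
2·[WZM] = -2/3, 2·[ZMD] = -3
[WZM]:[ZMD] = -2/3:-3 = 2/9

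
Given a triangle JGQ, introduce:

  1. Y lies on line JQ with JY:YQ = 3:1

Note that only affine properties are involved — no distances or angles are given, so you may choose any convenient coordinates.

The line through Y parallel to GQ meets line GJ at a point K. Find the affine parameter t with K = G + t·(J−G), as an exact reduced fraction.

t = 1/4

Assign J = (0, 0), G = (1, 0), Q = (0, 1) — the answer is frame-independent, so this choice is without loss of generality.
1. Y lies on line JQ with JY:YQ = 3:1 ⇒ Y = (0, 3/4)
through Y parallel to GQ: direction (-1, 1); meets GJ at K = (3/4, 0)
K = G + t·(J−G) with t = 1/4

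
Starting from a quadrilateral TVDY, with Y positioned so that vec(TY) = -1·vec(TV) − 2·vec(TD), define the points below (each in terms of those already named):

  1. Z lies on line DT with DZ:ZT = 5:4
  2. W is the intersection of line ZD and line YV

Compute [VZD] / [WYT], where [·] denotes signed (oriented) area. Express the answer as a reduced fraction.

[VZD]:[WYT] = 5/9

Work in coordinates with T = (0, 0), V = (1, 0), D = (0, 1), Y = (-1, -2).
1. Z lies on line DT with DZ:ZT = 5:4 ⇒ Z = (0, 4/9)
2. W is the intersection of line ZD and line YV ⇒ W = (0, -1)
2·[VZD] = -5/9, 2·[WYT] = -1
[VZD]:[WYT] = -5/9:-1 = 5/9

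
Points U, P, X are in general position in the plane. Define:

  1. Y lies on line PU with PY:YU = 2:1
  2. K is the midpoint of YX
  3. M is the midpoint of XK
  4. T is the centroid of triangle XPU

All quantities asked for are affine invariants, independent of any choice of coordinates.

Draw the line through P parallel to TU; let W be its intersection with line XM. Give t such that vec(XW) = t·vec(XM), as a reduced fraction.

Assign U = (0, 0), P = (1, 0), X = (0, 1) — the answer is frame-independent, so this choice is without loss of generality.
1. Y lies on line PU with PY:YU = 2:1 ⇒ Y = (1/3, 0)
2. K is the midpoint of YX ⇒ K = (1/6, 1/2)
3. M is the midpoint of XK ⇒ M = (1/12, 3/4)
4. T is the centroid of triangle XPU ⇒ T = (1/3, 1/3)
through P parallel to TU: direction (-1/3, -1/3); meets XM at W = (1/2, -1/2)
W = X + t·(M−X) with t = 6

t = 6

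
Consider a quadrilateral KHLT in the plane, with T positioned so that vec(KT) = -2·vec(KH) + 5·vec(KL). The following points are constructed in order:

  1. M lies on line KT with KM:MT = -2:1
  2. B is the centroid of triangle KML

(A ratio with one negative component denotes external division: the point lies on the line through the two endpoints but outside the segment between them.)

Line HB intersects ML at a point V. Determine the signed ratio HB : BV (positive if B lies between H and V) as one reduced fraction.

Assign K = (0, 0), H = (1, 0), L = (0, 1), T = (-2, 5) — the answer is frame-independent, so this choice is without loss of generality.
1. M lies on line KT with KM:MT = -2:1 ⇒ M = (-4, 10)
2. B is the centroid of triangle KML ⇒ B = (-4/3, 11/3)
line HB meets ML at V = (-16/19, 55/19)
B = H + t·(V−H) with t = 19/15, so HB:BV = 19/15:-4/15

HB:BV = -19/4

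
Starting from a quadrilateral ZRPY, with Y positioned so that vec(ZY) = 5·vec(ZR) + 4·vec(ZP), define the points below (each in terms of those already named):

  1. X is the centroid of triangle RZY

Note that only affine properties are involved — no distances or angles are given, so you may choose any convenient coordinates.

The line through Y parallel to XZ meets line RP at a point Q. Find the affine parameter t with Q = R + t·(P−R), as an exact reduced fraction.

Choose coordinates Z = (0, 0), R = (1, 0), P = (0, 1), Y = (5, 4).
1. X is the centroid of triangle RZY ⇒ X = (2, 4/3)
through Y parallel to XZ: direction (-2, -4/3); meets RP at Q = (1/5, 4/5)
Q = R + t·(P−R) with t = 4/5

t = 4/5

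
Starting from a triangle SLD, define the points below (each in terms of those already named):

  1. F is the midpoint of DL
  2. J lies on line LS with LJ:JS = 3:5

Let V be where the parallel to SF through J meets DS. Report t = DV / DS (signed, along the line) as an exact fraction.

t = 13/8

Assign S = (0, 0), L = (1, 0), D = (0, 1) — the answer is frame-independent, so this choice is without loss of generality.
1. F is the midpoint of DL ⇒ F = (1/2, 1/2)
2. J lies on line LS with LJ:JS = 3:5 ⇒ J = (5/8, 0)
through J parallel to SF: direction (1/2, 1/2); meets DS at V = (0, -5/8)
V = D + t·(S−D) with t = 13/8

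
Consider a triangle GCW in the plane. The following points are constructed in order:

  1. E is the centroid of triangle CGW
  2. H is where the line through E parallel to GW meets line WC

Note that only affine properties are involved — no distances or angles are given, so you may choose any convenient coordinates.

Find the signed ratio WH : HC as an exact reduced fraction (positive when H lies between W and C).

Assign G = (0, 0), C = (1, 0), W = (0, 1) — the answer is frame-independent, so this choice is without loss of generality.
1. E is the centroid of triangle CGW ⇒ E = (1/3, 1/3)
2. H is where the line through E parallel to GW meets line WC ⇒ H = (1/3, 2/3)
H = W + t·(C−W) with t = 1/3, so WH:HC = t:(1−t) = 1/3:2/3

WH:HC = 1/2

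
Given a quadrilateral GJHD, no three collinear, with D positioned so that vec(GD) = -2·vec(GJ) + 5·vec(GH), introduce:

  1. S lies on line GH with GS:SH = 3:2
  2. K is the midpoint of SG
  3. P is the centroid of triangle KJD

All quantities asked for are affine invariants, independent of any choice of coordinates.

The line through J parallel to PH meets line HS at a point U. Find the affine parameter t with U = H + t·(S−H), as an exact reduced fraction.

t = -13/4

Assign G = (0, 0), J = (1, 0), H = (0, 1), D = (-2, 5) — the answer is frame-independent, so this choice is without loss of generality.
1. S lies on line GH with GS:SH = 3:2 ⇒ S = (0, 3/5)
2. K is the midpoint of SG ⇒ K = (0, 3/10)
3. P is the centroid of triangle KJD ⇒ P = (-1/3, 53/30)
through J parallel to PH: direction (1/3, -23/30); meets HS at U = (0, 23/10)
U = H + t·(S−H) with t = -13/4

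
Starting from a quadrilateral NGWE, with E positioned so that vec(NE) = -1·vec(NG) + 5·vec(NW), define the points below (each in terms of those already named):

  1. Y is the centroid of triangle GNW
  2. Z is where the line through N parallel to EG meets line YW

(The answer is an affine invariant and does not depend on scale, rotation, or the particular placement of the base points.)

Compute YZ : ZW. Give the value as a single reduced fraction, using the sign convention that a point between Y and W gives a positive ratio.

YZ:ZW = -7/6

Assign N = (0, 0), G = (1, 0), W = (0, 1), E = (-1, 5) — the answer is frame-independent, so this choice is without loss of generality.
1. Y is the centroid of triangle GNW ⇒ Y = (1/3, 1/3)
2. Z is where the line through N parallel to EG meets line YW ⇒ Z = (-2, 5)
Z = Y + t·(W−Y) with t = 7, so YZ:ZW = t:(1−t) = 7:-6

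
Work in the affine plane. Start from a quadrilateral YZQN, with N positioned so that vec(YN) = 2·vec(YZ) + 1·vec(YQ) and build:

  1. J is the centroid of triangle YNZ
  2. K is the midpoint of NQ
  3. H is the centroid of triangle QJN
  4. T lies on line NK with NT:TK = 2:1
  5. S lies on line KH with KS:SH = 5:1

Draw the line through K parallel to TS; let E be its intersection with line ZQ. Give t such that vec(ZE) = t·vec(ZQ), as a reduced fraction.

t = 9/14

Choose coordinates Y = (0, 0), Z = (1, 0), Q = (0, 1), N = (2, 1).
1. J is the centroid of triangle YNZ ⇒ J = (1, 1/3)
2. K is the midpoint of NQ ⇒ K = (1, 1)
3. H is the centroid of triangle QJN ⇒ H = (1, 7/9)
4. T lies on line NK with NT:TK = 2:1 ⇒ T = (4/3, 1)
5. S lies on line KH with KS:SH = 5:1 ⇒ S = (1, 22/27)
through K parallel to TS: direction (-1/3, -5/27); meets ZQ at E = (5/14, 9/14)
E = Z + t·(Q−Z) with t = 9/14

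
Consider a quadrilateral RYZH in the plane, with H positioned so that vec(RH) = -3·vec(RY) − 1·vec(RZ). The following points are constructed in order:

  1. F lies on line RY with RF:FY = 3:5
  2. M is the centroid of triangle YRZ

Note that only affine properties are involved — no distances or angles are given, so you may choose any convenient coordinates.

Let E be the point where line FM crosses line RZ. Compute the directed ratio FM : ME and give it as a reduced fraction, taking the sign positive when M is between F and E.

FM:ME = 1/8

Work in coordinates with R = (0, 0), Y = (1, 0), Z = (0, 1), H = (-3, -1).
1. F lies on line RY with RF:FY = 3:5 ⇒ F = (3/8, 0)
2. M is the centroid of triangle YRZ ⇒ M = (1/3, 1/3)
line FM meets RZ at E = (0, 3)
M = F + t·(E−F) with t = 1/9, so FM:ME = 1/9:8/9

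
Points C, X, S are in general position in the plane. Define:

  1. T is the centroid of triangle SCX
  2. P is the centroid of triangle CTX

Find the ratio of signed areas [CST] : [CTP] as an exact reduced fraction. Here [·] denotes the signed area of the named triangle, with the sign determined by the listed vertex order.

Choose coordinates C = (0, 0), X = (1, 0), S = (0, 1).
1. T is the centroid of triangle SCX ⇒ T = (1/3, 1/3)
2. P is the centroid of triangle CTX ⇒ P = (4/9, 1/9)
2·[CST] = -1/3, 2·[CTP] = -1/9
[CST]:[CTP] = -1/3:-1/9 = 3

[CST]:[CTP] = 3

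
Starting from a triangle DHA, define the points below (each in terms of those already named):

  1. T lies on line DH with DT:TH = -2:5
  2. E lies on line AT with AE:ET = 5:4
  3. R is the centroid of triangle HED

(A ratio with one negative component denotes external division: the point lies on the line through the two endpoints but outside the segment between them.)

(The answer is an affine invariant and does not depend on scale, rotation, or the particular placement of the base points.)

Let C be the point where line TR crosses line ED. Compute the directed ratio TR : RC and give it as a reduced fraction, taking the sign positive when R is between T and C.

TR:RC = -3

Work in coordinates with D = (0, 0), H = (1, 0), A = (0, 1).
1. T lies on line DH with DT:TH = -2:5 ⇒ T = (-2/3, 0)
2. E lies on line AT with AE:ET = 5:4 ⇒ E = (-10/27, 4/9)
3. R is the centroid of triangle HED ⇒ R = (17/81, 4/27)
line TR meets ED at C = (-20/243, 8/81)
R = T + t·(C−T) with t = 3/2, so TR:RC = 3/2:-1/2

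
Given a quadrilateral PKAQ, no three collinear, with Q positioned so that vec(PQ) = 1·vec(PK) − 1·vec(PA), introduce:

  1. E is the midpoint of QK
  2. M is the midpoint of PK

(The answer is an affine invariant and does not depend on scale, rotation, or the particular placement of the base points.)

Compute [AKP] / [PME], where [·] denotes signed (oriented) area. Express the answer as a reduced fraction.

[AKP]:[PME] = 4

Set P = (0, 0), K = (1, 0), A = (0, 1), Q = (1, -1); any affine frame gives the same invariant.
1. E is the midpoint of QK ⇒ E = (1, -1/2)
2. M is the midpoint of PK ⇒ M = (1/2, 0)
2·[AKP] = -1, 2·[PME] = -1/4
[AKP]:[PME] = -1:-1/4 = 4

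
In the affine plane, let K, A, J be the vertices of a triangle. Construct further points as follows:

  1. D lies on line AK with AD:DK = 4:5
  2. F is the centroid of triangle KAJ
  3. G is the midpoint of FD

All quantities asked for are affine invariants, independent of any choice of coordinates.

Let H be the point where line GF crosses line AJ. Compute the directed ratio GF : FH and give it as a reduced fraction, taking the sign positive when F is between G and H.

GF:FH = 1/6

Set K = (0, 0), A = (1, 0), J = (0, 1); any affine frame gives the same invariant.
1. D lies on line AK with AD:DK = 4:5 ⇒ D = (5/9, 0)
2. F is the centroid of triangle KAJ ⇒ F = (1/3, 1/3)
3. G is the midpoint of FD ⇒ G = (4/9, 1/6)
line GF meets AJ at H = (-1/3, 4/3)
F = G + t·(H−G) with t = 1/7, so GF:FH = 1/7:6/7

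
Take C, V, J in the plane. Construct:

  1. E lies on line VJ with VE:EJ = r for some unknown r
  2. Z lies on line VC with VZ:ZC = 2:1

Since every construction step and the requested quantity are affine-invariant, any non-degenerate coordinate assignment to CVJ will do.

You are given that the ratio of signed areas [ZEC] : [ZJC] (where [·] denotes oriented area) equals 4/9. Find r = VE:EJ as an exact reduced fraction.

r = 4/5

Set C = (0, 0), V = (1, 0), J = (0, 1); any affine frame gives the same invariant.
1. With VE:EJ = r, write λ = r/(r+1) so E = V + λ·(J−V); E is affine-linear in λ
2. Z lies on line VC with VZ:ZC = 2:1 ⇒ Z = (1/3, 0)
Every point depending on E is an affine combination of E and λ-independent points, so each such coordinate is linear in λ; the λ² term in each signed area is a multiple of (J−V)×(J−V) = 0, so 2·[ZEC] and 2·[ZJC] are each linear in λ. Evaluating at λ=0 and λ=1:
  2·[ZEC] = 1/3·λ,   2·[ZJC] = 1/3
So [ZEC]:[ZJC] = (1/3·λ) / (1/3). Setting this equal to 4/9:
  1/3·λ = 4/9·(1/3)  ⇒  λ = 4/9
Then r = λ/(1−λ) = (4/9)/(5/9) = 4/5. Check: with r = 4/5, E = (5/9, 4/9) and [ZEC]:[ZJC] = 4/9 as required.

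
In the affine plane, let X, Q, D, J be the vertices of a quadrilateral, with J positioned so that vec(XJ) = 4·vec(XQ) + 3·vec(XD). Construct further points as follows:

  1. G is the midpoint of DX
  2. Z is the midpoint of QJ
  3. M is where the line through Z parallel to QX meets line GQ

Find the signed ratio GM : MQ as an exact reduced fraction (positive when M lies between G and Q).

GM:MQ = -2/3

Set X = (0, 0), Q = (1, 0), D = (0, 1), J = (4, 3); any affine frame gives the same invariant.
1. G is the midpoint of DX ⇒ G = (0, 1/2)
2. Z is the midpoint of QJ ⇒ Z = (5/2, 3/2)
3. M is where the line through Z parallel to QX meets line GQ ⇒ M = (-2, 3/2)
M = G + t·(Q−G) with t = -2, so GM:MQ = t:(1−t) = -2:3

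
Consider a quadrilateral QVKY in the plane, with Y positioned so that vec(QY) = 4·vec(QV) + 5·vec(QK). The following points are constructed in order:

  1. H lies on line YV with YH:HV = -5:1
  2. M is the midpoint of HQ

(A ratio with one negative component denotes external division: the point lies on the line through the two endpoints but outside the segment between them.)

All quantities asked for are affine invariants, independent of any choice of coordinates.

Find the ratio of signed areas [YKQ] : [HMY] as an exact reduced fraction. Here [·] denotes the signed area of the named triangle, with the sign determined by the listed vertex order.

[YKQ]:[HMY] = -32/25

Work in coordinates with Q = (0, 0), V = (1, 0), K = (0, 1), Y = (4, 5).
1. H lies on line YV with YH:HV = -5:1 ⇒ H = (1/4, -5/4)
2. M is the midpoint of HQ ⇒ M = (1/8, -5/8)
2·[YKQ] = 4, 2·[HMY] = -25/8
[YKQ]:[HMY] = 4:-25/8 = -32/25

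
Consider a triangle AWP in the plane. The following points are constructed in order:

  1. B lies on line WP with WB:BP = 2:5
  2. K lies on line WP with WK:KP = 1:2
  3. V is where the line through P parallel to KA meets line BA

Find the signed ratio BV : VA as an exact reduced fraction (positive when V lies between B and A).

BV:VA = -15/14

Work in coordinates with A = (0, 0), W = (1, 0), P = (0, 1).
1. B lies on line WP with WB:BP = 2:5 ⇒ B = (5/7, 2/7)
2. K lies on line WP with WK:KP = 1:2 ⇒ K = (2/3, 1/3)
3. V is where the line through P parallel to KA meets line BA ⇒ V = (-10, -4)
V = B + t·(A−B) with t = 15, so BV:VA = t:(1−t) = 15:-14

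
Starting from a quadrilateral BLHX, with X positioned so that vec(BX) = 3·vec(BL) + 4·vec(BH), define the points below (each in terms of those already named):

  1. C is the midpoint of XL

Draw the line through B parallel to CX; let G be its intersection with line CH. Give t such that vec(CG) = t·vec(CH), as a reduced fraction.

Set B = (0, 0), L = (1, 0), H = (0, 1), X = (3, 4); any affine frame gives the same invariant.
1. C is the midpoint of XL ⇒ C = (2, 2)
through B parallel to CX: direction (1, 2); meets CH at G = (2/3, 4/3)
G = C + t·(H−C) with t = 2/3

t = 2/3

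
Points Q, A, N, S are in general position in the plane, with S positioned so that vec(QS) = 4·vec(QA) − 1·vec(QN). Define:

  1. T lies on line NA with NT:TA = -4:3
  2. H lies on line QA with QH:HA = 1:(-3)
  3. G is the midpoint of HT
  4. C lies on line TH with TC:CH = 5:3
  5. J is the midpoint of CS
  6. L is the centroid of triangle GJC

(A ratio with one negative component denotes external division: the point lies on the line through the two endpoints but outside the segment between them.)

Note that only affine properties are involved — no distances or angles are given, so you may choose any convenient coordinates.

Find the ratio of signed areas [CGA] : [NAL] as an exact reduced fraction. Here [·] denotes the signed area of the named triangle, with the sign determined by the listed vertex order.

Set Q = (0, 0), A = (1, 0), N = (0, 1), S = (4, -1); any affine frame gives the same invariant.
1. T lies on line NA with NT:TA = -4:3 ⇒ T = (4, -3)
2. H lies on line QA with QH:HA = 1:(-3) ⇒ H = (-1/2, 0)
3. G is the midpoint of HT ⇒ G = (7/4, -3/2)
4. C lies on line TH with TC:CH = 5:3 ⇒ C = (19/16, -9/8)
5. J is the midpoint of CS ⇒ J = (83/32, -17/16)
6. L is the centroid of triangle GJC ⇒ L = (59/32, -59/48)
2·[CGA] = 9/16, 2·[NAL] = -37/96
[CGA]:[NAL] = 9/16:-37/96 = -54/37

[CGA]:[NAL] = -54/37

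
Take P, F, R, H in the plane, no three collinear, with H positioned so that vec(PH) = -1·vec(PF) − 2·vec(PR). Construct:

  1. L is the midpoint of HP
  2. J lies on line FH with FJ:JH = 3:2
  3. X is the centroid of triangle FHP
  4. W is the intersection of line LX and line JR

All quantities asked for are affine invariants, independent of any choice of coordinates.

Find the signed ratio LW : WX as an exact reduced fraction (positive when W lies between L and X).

LW:WX = 21/10

Set P = (0, 0), F = (1, 0), R = (0, 1), H = (-1, -2); any affine frame gives the same invariant.
1. L is the midpoint of HP ⇒ L = (-1/2, -1)
2. J lies on line FH with FJ:JH = 3:2 ⇒ J = (-1/5, -6/5)
3. X is the centroid of triangle FHP ⇒ X = (0, -2/3)
4. W is the intersection of line LX and line JR ⇒ W = (-5/31, -24/31)
W = L + t·(X−L) with t = 21/31, so LW:WX = t:(1−t) = 21/31:10/31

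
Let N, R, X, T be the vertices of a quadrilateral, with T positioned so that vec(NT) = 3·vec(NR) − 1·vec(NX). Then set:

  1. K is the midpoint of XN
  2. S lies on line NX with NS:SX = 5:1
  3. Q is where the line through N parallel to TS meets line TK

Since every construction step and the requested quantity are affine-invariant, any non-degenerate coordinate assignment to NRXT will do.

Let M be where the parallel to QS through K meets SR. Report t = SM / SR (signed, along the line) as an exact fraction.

Set N = (0, 0), R = (1, 0), X = (0, 1), T = (3, -1); any affine frame gives the same invariant.
1. K is the midpoint of XN ⇒ K = (0, 1/2)
2. S lies on line NX with NS:SX = 5:1 ⇒ S = (0, 5/6)
3. Q is where the line through N parallel to TS meets line TK ⇒ Q = (-9/2, 11/4)
through K parallel to QS: direction (9/2, -23/12); meets SR at M = (9/11, 5/33)
M = S + t·(R−S) with t = 9/11

t = 9/11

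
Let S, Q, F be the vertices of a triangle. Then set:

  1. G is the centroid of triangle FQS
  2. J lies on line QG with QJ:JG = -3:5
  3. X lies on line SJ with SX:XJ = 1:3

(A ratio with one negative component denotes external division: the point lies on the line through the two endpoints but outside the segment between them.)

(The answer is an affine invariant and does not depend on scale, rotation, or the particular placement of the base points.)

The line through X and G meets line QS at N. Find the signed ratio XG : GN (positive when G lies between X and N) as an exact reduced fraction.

XG:GN = -11/8

Work in coordinates with S = (0, 0), Q = (1, 0), F = (0, 1).
1. G is the centroid of triangle FQS ⇒ G = (1/3, 1/3)
2. J lies on line QG with QJ:JG = -3:5 ⇒ J = (2, -1/2)
3. X lies on line SJ with SX:XJ = 1:3 ⇒ X = (1/2, -1/8)
line XG meets QS at N = (5/11, 0)
G = X + t·(N−X) with t = 11/3, so XG:GN = 11/3:-8/3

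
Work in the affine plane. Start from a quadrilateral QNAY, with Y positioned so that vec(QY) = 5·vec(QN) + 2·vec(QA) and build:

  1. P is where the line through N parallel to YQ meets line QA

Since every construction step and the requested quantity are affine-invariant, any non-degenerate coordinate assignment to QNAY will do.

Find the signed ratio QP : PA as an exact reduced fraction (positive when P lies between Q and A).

QP:PA = -2/7

Assign Q = (0, 0), N = (1, 0), A = (0, 1), Y = (5, 2) — the answer is frame-independent, so this choice is without loss of generality.
1. P is where the line through N parallel to YQ meets line QA ⇒ P = (0, -2/5)
P = Q + t·(A−Q) with t = -2/5, so QP:PA = t:(1−t) = -2/5:7/5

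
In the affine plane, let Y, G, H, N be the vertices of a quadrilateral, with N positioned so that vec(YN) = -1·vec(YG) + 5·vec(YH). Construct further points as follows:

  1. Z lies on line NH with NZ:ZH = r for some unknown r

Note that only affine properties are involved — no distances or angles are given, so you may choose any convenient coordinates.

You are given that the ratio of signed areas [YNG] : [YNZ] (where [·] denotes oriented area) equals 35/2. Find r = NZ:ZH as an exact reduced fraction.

r = 2/5

Assign Y = (0, 0), G = (1, 0), H = (0, 1), N = (-1, 5) — the answer is frame-independent, so this choice is without loss of generality.
1. With NZ:ZH = r, write λ = r/(r+1) so Z = N + λ·(H−N); Z is affine-linear in λ
Every point depending on Z is an affine combination of Z and λ-independent points, so each such coordinate is linear in λ; the λ² term in each signed area is a multiple of (H−N)×(H−N) = 0, so 2·[YNG] and 2·[YNZ] are each linear in λ. Evaluating at λ=0 and λ=1:
  2·[YNG] = -5,   2·[YNZ] = −λ
So [YNG]:[YNZ] = (-5) / (−λ). Setting this equal to 35/2:
  -5 = 35/2·(−λ)  ⇒  λ = 2/7
Then r = λ/(1−λ) = (2/7)/(5/7) = 2/5. Check: with r = 2/5, Z = (-5/7, 27/7) and [YNG]:[YNZ] = 35/2 as required.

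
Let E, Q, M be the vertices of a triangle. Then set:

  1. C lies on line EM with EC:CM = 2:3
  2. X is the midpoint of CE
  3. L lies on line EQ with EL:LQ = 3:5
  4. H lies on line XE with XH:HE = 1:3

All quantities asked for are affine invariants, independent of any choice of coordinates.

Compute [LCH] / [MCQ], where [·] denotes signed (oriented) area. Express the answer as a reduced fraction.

Assign E = (0, 0), Q = (1, 0), M = (0, 1) — the answer is frame-independent, so this choice is without loss of generality.
1. C lies on line EM with EC:CM = 2:3 ⇒ C = (0, 2/5)
2. X is the midpoint of CE ⇒ X = (0, 1/5)
3. L lies on line EQ with EL:LQ = 3:5 ⇒ L = (3/8, 0)
4. H lies on line XE with XH:HE = 1:3 ⇒ H = (0, 3/20)
2·[LCH] = 3/32, 2·[MCQ] = 3/5
[LCH]:[MCQ] = 3/32:3/5 = 5/32

[LCH]:[MCQ] = 5/32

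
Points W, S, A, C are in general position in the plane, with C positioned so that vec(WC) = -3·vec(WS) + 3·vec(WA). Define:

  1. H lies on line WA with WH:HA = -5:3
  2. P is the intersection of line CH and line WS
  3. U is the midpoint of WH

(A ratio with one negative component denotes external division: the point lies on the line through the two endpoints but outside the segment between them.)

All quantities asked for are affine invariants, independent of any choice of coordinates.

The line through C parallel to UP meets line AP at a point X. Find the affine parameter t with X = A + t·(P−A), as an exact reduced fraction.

t = 7

Choose coordinates W = (0, 0), S = (1, 0), A = (0, 1), C = (-3, 3).
1. H lies on line WA with WH:HA = -5:3 ⇒ H = (0, 5/2)
2. P is the intersection of line CH and line WS ⇒ P = (15, 0)
3. U is the midpoint of WH ⇒ U = (0, 5/4)
through C parallel to UP: direction (15, -5/4); meets AP at X = (105, -6)
X = A + t·(P−A) with t = 7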